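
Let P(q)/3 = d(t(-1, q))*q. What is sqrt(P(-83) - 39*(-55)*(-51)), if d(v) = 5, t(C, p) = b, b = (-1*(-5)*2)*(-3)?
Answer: 4*I*sqrt(6915) ≈ 332.63*I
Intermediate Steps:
b = -30 (b = (5*2)*(-3) = 10*(-3) = -30)
t(C, p) = -30
P(q) = 15*q (P(q) = 3*(5*q) = 15*q)
sqrt(P(-83) - 39*(-55)*(-51)) = sqrt(15*(-83) - 39*(-55)*(-51)) = sqrt(-1245 + 2145*(-51)) = sqrt(-1245 - 109395) = sqrt(-110640) = 4*I*sqrt(6915)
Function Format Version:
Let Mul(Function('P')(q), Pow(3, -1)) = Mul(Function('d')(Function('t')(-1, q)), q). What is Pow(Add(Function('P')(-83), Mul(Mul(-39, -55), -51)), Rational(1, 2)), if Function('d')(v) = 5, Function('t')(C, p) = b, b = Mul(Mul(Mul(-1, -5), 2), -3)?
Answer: Mul(4, I, Pow(6915, Rational(1, 2))) ≈ Mul(332.63, I)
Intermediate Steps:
b = -30 (b = Mul(Mul(5, 2), -3) = Mul(10, -3) = -30)
Function('t')(C, p) = -30
Function('P')(q) = Mul(15, q) (Function('P')(q) = Mul(3, Mul(5, q)) = Mul(15, q))
Pow(Add(Function('P')(-83), Mul(Mul(-39, -55), -51)), Rational(1, 2)) = Pow(Add(Mul(15, -83), Mul(Mul(-39, -55), -51)), Rational(1, 2)) = Pow(Add(-1245, Mul(2145, -51)), Rational(1, 2)) = Pow(Add(-1245, -109395), Rational(1, 2)) = Pow(-110640, Rational(1, 2)) = Mul(4, I, Pow(6915, Rational(1, 2)))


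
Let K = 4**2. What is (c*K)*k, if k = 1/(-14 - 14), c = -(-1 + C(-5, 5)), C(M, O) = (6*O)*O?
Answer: 596/7 ≈ 85.143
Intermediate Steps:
C(M, O) = 6*O**2
c = -149 (c = -(-1 + 6*5**2) = -(-1 + 6*25) = -(-1 + 150) = -1*149 = -149)
K = 16
k = -1/28 (k = 1/(-28) = -1/28 ≈ -0.035714)
(c*K)*k = -149*16*(-1/28) = -2384*(-1/28) = 596/7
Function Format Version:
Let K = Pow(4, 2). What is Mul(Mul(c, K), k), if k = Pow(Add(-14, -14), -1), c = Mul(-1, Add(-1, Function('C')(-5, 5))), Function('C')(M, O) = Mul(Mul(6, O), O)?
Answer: Rational(596, 7) ≈ 85.143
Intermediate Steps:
Function('C')(M, O) = Mul(6, Pow(O, 2))
c = -149 (c = Mul(-1, Add(-1, Mul(6, Pow(5, 2)))) = Mul(-1, Add(-1, Mul(6, 25))) = Mul(-1, Add(-1, 150)) = Mul(-1, 149) = -149)
K = 16
k = Rational(-1, 28) (k = Pow(-28, -1) = Rational(-1, 28) ≈ -0.035714)
Mul(Mul(c, K), k) = Mul(Mul(-149, 16), Rational(-1, 28)) = Mul(-2384, Rational(-1, 28)) = Rational(596, 7)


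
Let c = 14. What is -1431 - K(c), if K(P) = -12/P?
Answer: -10011/7 ≈ -1430.1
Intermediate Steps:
-1431 - K(c) = -1431 - (-12)/14 = -1431 - 1*(-6/7) = -1431 + 6/7 = -10011/7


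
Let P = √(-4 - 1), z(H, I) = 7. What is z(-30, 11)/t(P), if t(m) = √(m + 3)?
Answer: 7/√(3 + I*√5) ≈ 3.4348 - 1.1393*I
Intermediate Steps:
P = I*√5 (P = √(-5) = I*√5 ≈ 2.2361*I)
t(m) = √(3 + m)
z(-30, 11)/t(P) = 7/(√(3 + I*√5)) = 7/√(3 + I*√5)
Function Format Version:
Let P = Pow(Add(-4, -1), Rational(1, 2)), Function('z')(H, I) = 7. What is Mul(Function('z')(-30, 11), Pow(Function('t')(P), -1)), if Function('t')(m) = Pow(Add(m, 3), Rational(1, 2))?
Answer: Mul(7, Pow(Add(3, Mul(I, Pow(5, Rational(1, 2)))), Rational(-1, 2))) ≈ Add(3.4348, Mul(-1.1393, I))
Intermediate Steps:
P = Mul(I, Pow(5, Rational(1, 2))) (P = Pow(-5, Rational(1, 2)) = Mul(I, Pow(5, Rational(1, 2))) ≈ Mul(2.2361, I))
Function('t')(m) = Pow(Add(3, m), Rational(1, 2))
Mul(Function('z')(-30, 11), Pow(Function('t')(P), -1)) = Mul(7, Pow(Pow(Add(3, Mul(I, Pow(5, Rational(1, 2)))), Rational(1, 2)), -1)) = Mul(7, Pow(Add(3, Mul(I, Pow(5, Rational(1, 2)))), Rational(-1, 2)))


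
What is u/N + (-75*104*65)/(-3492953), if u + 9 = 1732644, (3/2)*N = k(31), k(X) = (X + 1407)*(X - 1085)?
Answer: -16619166735465/10588202400712 ≈ -1.5696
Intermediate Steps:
k(X) = (-1085 + X)*(1407 + X) (k(X) = (1407 + X)*(-1085 + X) = (-1085 + X)*(1407 + X))
N = -3031304/3 (N = 2*(-1526595 + 31² + 322*31)/3 = 2*(-1526595 + 961 + 9982)/3 = (⅔)*(-1515652) = -3031304/3 ≈ -1.0104e+6)
u = 1732635 (u = -9 + 1732644 = 1732635)
u/N + (-75*104*65)/(-3492953) = 1732635/(-3031304/3) + (-75*104*65)/(-3492953) = 1732635*(-3/3031304) - 7800*65*(-1/3492953) = -5197905/3031304 - 507000*(-1/3492953) = -5197905/3031304 + 507000/3492953 = -16619166735465/10588202400712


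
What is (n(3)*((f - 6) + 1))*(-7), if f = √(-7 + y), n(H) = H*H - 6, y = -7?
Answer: 105 - 21*I*√14 ≈ 105.0 - 78.575*I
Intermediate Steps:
n(H) = -6 + H² (n(H) = H² - 6 = -6 + H²)
f = I*√14 (f = √(-7 - 7) = √(-14) = I*√14 ≈ 3.7417*I)
(n(3)*((f - 6) + 1))*(-7) = ((-6 + 3²)*((I*√14 - 6) + 1))*(-7) = ((-6 + 9)*((-6 + I*√14) + 1))*(-7) = (3*(-5 + I*√14))*(-7) = (-15 + 3*I*√14)*(-7) = 105 - 21*I*√14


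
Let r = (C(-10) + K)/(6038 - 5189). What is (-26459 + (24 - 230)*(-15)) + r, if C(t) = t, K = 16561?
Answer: -6607910/283 ≈ -23350.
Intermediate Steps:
r = 5517/283 (r = (-10 + 16561)/(6038 - 5189) = 16551/849 = 16551*(1/849) = 5517/283 ≈ 19.495)
(-26459 + (24 - 230)*(-15)) + r = (-26459 + (24 - 230)*(-15)) + 5517/283 = (-26459 - 206*(-15)) + 5517/283 = (-26459 + 3090) + 5517/283 = -23369 + 5517/283 = -6607910/283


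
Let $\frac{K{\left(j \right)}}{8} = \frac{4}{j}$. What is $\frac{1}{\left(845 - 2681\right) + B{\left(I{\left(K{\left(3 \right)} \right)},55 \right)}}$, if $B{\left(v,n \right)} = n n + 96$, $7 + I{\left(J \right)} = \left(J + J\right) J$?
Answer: $\frac{1}{1285} \approx 0.00077821$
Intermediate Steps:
$K{\left(j \right)} = \frac{32}{j}$ ($K{\left(j \right)} = 8 \frac{4}{j} = \frac{32}{j}$)
$I{\left(J \right)} = -7 + 2 J^{2}$ ($I{\left(J \right)} = -7 + \left(J + J\right) J = -7 + 2 J J = -7 + 2 J^{2}$)
$B{\left(v,n \right)} = 96 + n^{2}$ ($B{\left(v,n \right)} = n^{2} + 96 = 96 + n^{2}$)
$\frac{1}{\left(845 - 2681\right) + B{\left(I{\left(K{\left(3 \right)} \right)},55 \right)}} = \frac{1}{\left(845 - 2681\right) + \left(96 + 55^{2}\right)} = \frac{1}{\left(845 - 2681\right) + \left(96 + 3025\right)} = \frac{1}{-1836 + 3121} = \frac{1}{1285}$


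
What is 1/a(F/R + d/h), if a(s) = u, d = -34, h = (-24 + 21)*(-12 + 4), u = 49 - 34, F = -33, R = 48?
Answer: 1/15 ≈ 0.066667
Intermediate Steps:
u = 15
h = 24 (h = -3*(-8) = 24)
a(s) = 15
1/a(F/R + d/h) = 1/15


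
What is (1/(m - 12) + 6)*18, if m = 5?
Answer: 738/7 ≈ 105.43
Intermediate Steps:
(1/(m - 12) + 6)*18 = (1/(5 - 12) + 6)*18 = (1/(-7) + 6)*18 = (-1/7 + 6)*18 = (41/7)*18 = 738/7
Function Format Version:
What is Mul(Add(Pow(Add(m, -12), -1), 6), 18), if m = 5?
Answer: Rational(738, 7) ≈ 105.43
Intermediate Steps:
Mul(Add(Pow(Add(m, -12), -1), 6), 18) = Mul(Add(Pow(Add(5, -12), -1), 6), 18) = Mul(Add(Pow(-7, -1), 6), 18) = Mul(Add(Rational(-1, 7), 6), 18) = Mul(Rational(41, 7), 18) = Rational(738, 7)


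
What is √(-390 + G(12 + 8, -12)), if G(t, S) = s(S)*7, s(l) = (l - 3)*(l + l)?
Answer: √2130 ≈ 46.152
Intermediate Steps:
s(l) = 2*l*(-3 + l) (s(l) = (-3 + l)*(2*l) = 2*l*(-3 + l))
G(t, S) = 14*S*(-3 + S) (G(t, S) = (2*S*(-3 + S))*7 = 14*S*(-3 + S))
√(-390 + G(12 + 8, -12)) = √(-390 + 14*(-12)*(-3 - 12)) = √(-390 + 14*(-12)*(-15)) = √(-390 + 2520) = √2130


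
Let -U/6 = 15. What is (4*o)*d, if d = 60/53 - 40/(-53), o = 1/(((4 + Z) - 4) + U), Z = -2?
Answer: -100/1219 ≈ -0.082034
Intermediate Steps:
U = -90 (U = -6*15 = -90)
o = -1/92 (o = 1/(((4 - 2) - 4) - 90) = 1/((2 - 4) - 90) = 1/(-2 - 90) = 1/(-92) = -1/92 ≈ -0.010870)
d = 100/53 (d = 60*(1/53) - 40*(-1/53) = 60/53 + 40/53 = 100/53 ≈ 1.8868)
(4*o)*d = (4*(-1/92))*(100/53) = -1/23*100/53 = -100/1219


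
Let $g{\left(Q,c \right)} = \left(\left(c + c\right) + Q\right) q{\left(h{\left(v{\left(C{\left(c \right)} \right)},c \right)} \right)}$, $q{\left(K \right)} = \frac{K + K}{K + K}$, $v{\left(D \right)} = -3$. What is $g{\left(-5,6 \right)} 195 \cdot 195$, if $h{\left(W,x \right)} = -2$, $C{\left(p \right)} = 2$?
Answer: $266175$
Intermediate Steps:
$q{\left(K \right)} = 1$ ($q{\left(K \right)} = \frac{2 K}{2 K} = 2 K \frac{1}{2 K} = 1$)
$g{\left(Q,c \right)} = Q + 2 c$ ($g{\left(Q,c \right)} = \left(\left(c + c\right) + Q\right) 1 = \left(2 c + Q\right) 1 = \left(Q + 2 c\right) 1 = Q + 2 c$)
$g{\left(-5,6 \right)} 195 \cdot 195 = \left(-5 + 2 \cdot 6\right) 195 \cdot 195 = \left(-5 + 12\right) 195 \cdot 195 = 7 \cdot 195 \cdot 195 = 1365 \cdot 195 = 266175$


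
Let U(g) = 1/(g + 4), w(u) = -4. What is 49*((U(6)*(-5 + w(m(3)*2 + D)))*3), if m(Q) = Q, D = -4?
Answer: -1323/10 ≈ -132.30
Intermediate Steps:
U(g) = 1/(4 + g)
49*((U(6)*(-5 + w(m(3)*2 + D)))*3) = 49*(((-5 - 4)/(4 + 6))*3) = 49*((-9/10)*3) = 49*(((1/10)*(-9))*3) = 49*(-9/10*3) = 49*(-27/10) = -1323/10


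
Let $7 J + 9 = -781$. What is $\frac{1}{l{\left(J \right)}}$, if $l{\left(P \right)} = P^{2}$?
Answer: $\frac{49}{624100} \approx 7.8513 \cdot 10^{-5}$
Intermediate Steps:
$J = - \frac{790}{7}$ ($J = - \frac{9}{7} + \frac{1}{7} \left(-781\right) = - \frac{9}{7} - \frac{781}{7} = - \frac{790}{7} \approx -112.86$)
$\frac{1}{l{\left(J \right)}} = \frac{1}{\left(- \frac{790}{7}\right)^{2}} = \frac{1}{\frac{624100}{49}} = \frac{49}{624100}$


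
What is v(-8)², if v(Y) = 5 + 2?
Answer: 49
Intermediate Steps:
v(Y) = 7
v(-8)² = 7² = 49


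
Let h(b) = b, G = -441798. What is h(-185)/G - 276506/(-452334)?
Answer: 6791304421/11102236474 ≈ 0.61171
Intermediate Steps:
h(-185)/G - 276506/(-452334) = -185/(-441798) - 276506/(-452334) = -185*(-1/441798) - 276506*(-1/452334) = 185/441798 + 138253/226167 = 6791304421/11102236474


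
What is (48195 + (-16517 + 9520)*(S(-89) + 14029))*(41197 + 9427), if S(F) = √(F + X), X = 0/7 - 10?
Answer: -4966858236032 - 1062648384*I*√11 ≈ -4.9669e+12 - 3.5244e+9*I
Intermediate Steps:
X = -10 (X = 0*(⅐) - 10 = 0 - 10 = -10)
S(F) = √(-10 + F) (S(F) = √(F - 10) = √(-10 + F))
(48195 + (-16517 + 9520)*(S(-89) + 14029))*(41197 + 9427) = (48195 + (-16517 + 9520)*(√(-10 - 89) + 14029))*(41197 + 9427) = (48195 - 6997*(√(-99) + 14029))*50624 = (48195 - 6997*(3*I*√11 + 14029))*50624 = (48195 - 6997*(14029 + 3*I*√11))*50624 = (48195 + (-98160913 - 20991*I*√11))*50624 = (-98112718 - 20991*I*√11)*50624 = -4966858236032 - 1062648384*I*√11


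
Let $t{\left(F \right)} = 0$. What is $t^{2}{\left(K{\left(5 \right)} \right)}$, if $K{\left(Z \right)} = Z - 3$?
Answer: $0$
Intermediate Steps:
$K{\left(Z \right)} = -3 + Z$
$t^{2}{\left(K{\left(5 \right)} \right)} = 0^{2} = 0$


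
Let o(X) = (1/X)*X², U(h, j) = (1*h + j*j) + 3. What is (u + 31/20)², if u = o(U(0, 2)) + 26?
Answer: 477481/400 ≈ 1193.7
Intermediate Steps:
U(h, j) = 3 + h + j² (U(h, j) = (h + j²) + 3 = 3 + h + j²)
o(X) = X (o(X) = X²/X = X)
u = 33 (u = (3 + 0 + 2²) + 26 = (3 + 0 + 4) + 26 = 7 + 26 = 33)
(u + 31/20)² = (33 + 31/20)² = (691/20)² = 477481/400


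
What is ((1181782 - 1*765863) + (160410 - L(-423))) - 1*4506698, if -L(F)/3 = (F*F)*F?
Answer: -230991270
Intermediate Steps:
L(F) = -3*F**3 (L(F) = -3*F*F*F = -3*F**2*F = -3*F**3)
((1181782 - 1*765863) + (160410 - L(-423))) - 1*4506698 = ((1181782 - 1*765863) + (160410 - (-3)*(-423)**3)) - 1*4506698 = ((1181782 - 765863) + (160410 - (-3)*(-75686967))) - 4506698 = (415919 + (160410 - 1*227060901)) - 4506698 = (415919 + (160410 - 227060901)) - 4506698 = (415919 - 226900491) - 4506698 = -226484572 - 4506698 = -230991270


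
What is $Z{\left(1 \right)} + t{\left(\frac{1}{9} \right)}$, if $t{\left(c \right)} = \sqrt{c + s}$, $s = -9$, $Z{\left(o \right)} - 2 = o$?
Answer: $3 + \frac{4 i \sqrt{5}}{3} \approx 3.0 + 2.9814 i$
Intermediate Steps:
$Z{\left(o \right)} = 2 + o$
$t{\left(c \right)} = \sqrt{-9 + c}$ ($t{\left(c \right)} = \sqrt{c - 9} = \sqrt{-9 + c}$)
$Z{\left(1 \right)} + t{\left(\frac{1}{9} \right)} = \left(2 + 1\right) + \sqrt{-9 + \frac{1}{9}} = 3 + \sqrt{-9 + \frac{1}{9}} = 3 + \sqrt{- \frac{80}{9}} = 3 + \frac{4 i \sqrt{5}}{3}$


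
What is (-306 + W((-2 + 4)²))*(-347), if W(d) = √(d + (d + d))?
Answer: 106182 - 694*√3 ≈ 1.0498e+5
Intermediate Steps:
W(d) = √3*√d (W(d) = √(d + 2*d) = √(3*d) = √3*√d)
(-306 + W((-2 + 4)²))*(-347) = (-306 + √3*√((-2 + 4)²))*(-347) = (-306 + √3*√(2²))*(-347) = (-306 + √3*√4)*(-347) = (-306 + √3*2)*(-347) = (-306 + 2*√3)*(-347) = 106182 - 694*√3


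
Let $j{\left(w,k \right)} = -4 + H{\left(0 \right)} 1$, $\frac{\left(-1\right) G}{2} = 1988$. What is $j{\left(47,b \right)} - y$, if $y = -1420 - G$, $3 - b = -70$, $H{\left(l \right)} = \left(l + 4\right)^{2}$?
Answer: $-2544$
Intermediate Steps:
$H{\left(l \right)} = \left(4 + l\right)^{2}$
$G = -3976$ ($G = \left(-2\right) 1988 = -3976$)
$b = 73$ ($b = 3 - -70 = 3 + 70 = 73$)
$j{\left(w,k \right)} = 12$ ($j{\left(w,k \right)} = -4 + \left(4 + 0\right)^{2} \cdot 1 = -4 + 4^{2} \cdot 1 = -4 + 16 \cdot 1 = -4 + 16 = 12$)
$y = 2556$ ($y = -1420 - -3976 = -1420 + 3976 = 2556$)
$j{\left(47,b \right)} - y = 12 - 2556 = -2544$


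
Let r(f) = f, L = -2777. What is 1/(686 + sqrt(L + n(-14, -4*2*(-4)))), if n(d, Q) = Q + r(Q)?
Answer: 686/473309 - I*sqrt(2713)/473309 ≈ 0.0014494 - 0.00011005*I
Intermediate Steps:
n(d, Q) = 2*Q (n(d, Q) = Q + Q = 2*Q)
1/(686 + sqrt(L + n(-14, -4*2*(-4)))) = 1/(686 + sqrt(-2777 + 2*(-4*2*(-4)))) = 1/(686 + sqrt(-2777 + 2*(-8*(-4)))) = 1/(686 + sqrt(-2777 + 2*32)) = 1/(686 + sqrt(-2777 + 64)) = 1/(686 + sqrt(-2713)) = 1/(686 + I*sqrt(2713))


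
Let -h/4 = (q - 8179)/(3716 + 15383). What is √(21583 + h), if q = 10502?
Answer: 5*√314907692523/19099 ≈ 146.91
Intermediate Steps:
h = -9292/19099 (h = -4*(10502 - 8179)/(3716 + 15383) = -9292/19099 ≈ -0.48652)
√(21583 + h) = √(21583 - 9292/19099) = √(412204425/19099) = 5*√314907692523/19099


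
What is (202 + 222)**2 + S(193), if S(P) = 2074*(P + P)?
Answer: 980340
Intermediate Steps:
S(P) = 4148*P (S(P) = 2074*(2*P) = 4148*P)
(202 + 222)**2 + S(193) = (202 + 222)**2 + 4148*193 = 424**2 + 800564 = 179776 + 800564 = 980340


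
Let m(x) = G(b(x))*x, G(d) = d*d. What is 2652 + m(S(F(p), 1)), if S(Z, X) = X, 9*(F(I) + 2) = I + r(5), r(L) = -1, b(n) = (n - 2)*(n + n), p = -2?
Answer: 2656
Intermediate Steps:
b(n) = 2*n*(-2 + n) (b(n) = (-2 + n)*(2*n) = 2*n*(-2 + n))
F(I) = -19/9 + I/9 (F(I) = -2 + (I - 1)/9 = -2 + (-1 + I)/9 = -2 + (-⅑ + I/9) = -19/9 + I/9)
G(d) = d²
m(x) = 4*x³*(-2 + x)² (m(x) = (2*x*(-2 + x))²*x = (4*x²*(-2 + x)²)*x = 4*x³*(-2 + x)²)
2652 + m(S(F(p), 1)) = 2652 + 4*1³*(-2 + 1)² = 2652 + 4*1*(-1)² = 2652 + 4*1*1 = 2652 + 4 = 2656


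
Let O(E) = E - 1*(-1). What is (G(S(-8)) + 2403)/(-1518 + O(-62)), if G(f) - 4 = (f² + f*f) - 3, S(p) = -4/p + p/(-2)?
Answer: -4889/3158 ≈ -1.5481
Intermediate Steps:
S(p) = -4/p - p/2 (S(p) = -4/p + p*(-½) = -4/p - p/2)
O(E) = 1 + E (O(E) = E + 1 = 1 + E)
G(f) = 1 + 2*f² (G(f) = 4 + ((f² + f*f) - 3) = 4 + ((f² + f²) - 3) = 4 + (2*f² - 3) = 4 + (-3 + 2*f²) = 1 + 2*f²)
(G(S(-8)) + 2403)/(-1518 + O(-62)) = ((1 + 2*(-4/(-8) - ½*(-8))²) + 2403)/(-1518 + (1 - 62)) = ((1 + 2*(-4*(-⅛) + 4)²) + 2403)/(-1518 - 61) = ((1 + 2*(½ + 4)²) + 2403)/(-1579) = ((1 + 2*(9/2)²) + 2403)*(-1/1579) = ((1 + 2*(81/4)) + 2403)*(-1/1579) = ((1 + 81/2) + 2403)*(-1/1579) = (83/2 + 2403)*(-1/1579) = (4889/2)*(-1/1579) = -4889/3158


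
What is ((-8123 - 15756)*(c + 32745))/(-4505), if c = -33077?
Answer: -7927828/4505 ≈ -1759.8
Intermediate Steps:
((-8123 - 15756)*(c + 32745))/(-4505) = ((-8123 - 15756)*(-33077 + 32745))/(-4505) = -23879*(-332)*(-1/4505) = 7927828*(-1/4505) = -7927828/4505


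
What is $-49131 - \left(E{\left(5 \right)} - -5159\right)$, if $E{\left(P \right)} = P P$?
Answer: $-54315$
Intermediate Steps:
$E{\left(P \right)} = P^{2}$
$-49131 - \left(E{\left(5 \right)} - -5159\right) = -49131 - \left(5^{2} - -5159\right) = -49131 - \left(25 + 5159\right) = -49131 - 5184 = -54315$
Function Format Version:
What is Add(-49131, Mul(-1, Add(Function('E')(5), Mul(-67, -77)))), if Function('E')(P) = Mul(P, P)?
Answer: -54315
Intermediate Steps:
Function('E')(P) = Pow(P, 2)
Add(-49131, Mul(-1, Add(Function('E')(5), Mul(-67, -77)))) = Add(-49131, Mul(-1, Add(Pow(5, 2), Mul(-67, -77)))) = Add(-49131, Mul(-1, Add(25, 5159))) = Add(-49131, Mul(-1, 5184)) = Add(-49131, -5184) = -54315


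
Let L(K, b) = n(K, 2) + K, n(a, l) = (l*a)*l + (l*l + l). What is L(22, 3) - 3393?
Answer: -3277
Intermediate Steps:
n(a, l) = l + l² + a*l² (n(a, l) = (a*l)*l + (l² + l) = a*l² + (l + l²) = l + l² + a*l²)
L(K, b) = 6 + 5*K (L(K, b) = 2*(1 + 2 + K*2) + K = 2*(1 + 2 + 2*K) + K = 2*(3 + 2*K) + K = (6 + 4*K) + K = 6 + 5*K)
L(22, 3) - 3393 = (6 + 5*22) - 3393 = (6 + 110) - 3393 = 116 - 3393 = -3277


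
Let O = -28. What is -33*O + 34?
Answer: 958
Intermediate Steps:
-33*O + 34 = -33*(-28) + 34 = 924 + 34 = 958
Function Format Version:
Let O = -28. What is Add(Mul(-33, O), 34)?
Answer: 958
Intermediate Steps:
Add(Mul(-33, O), 34) = Add(Mul(-33, -28), 34) = Add(924, 34) = 958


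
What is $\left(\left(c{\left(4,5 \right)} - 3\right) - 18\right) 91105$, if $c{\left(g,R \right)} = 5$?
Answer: $-1457680$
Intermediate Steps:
$\left(\left(c{\left(4,5 \right)} - 3\right) - 18\right) 91105 = \left(\left(5 - 3\right) - 18\right) 91105 = \left(2 - 18\right) 91105 = \left(-16\right) 91105 = -1457680$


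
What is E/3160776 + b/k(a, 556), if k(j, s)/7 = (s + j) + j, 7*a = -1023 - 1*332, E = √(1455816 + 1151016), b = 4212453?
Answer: 1404151/394 + √18103/263398 ≈ 3563.8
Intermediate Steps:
E = 12*√18103 (E = √2606832 = 12*√18103 ≈ 1614.6)
a = -1355/7 (a = (-1023 - 1*332)/7 = (-1023 - 332)/7 = (⅐)*(-1355) = -1355/7 ≈ -193.57)
k(j, s) = 7*s + 14*j (k(j, s) = 7*((s + j) + j) = 7*((j + s) + j) = 7*(s + 2*j) = 7*s + 14*j)
E/3160776 + b/k(a, 556) = (12*√18103)/3160776 + 4212453/(7*556 + 14*(-1355/7)) = (12*√18103)*(1/3160776) + 4212453/(3892 - 2710) = √18103/263398 + 4212453/1182 = √18103/263398 + 4212453*(1/1182) = √18103/263398 + 1404151/394 = 1404151/394 + √18103/263398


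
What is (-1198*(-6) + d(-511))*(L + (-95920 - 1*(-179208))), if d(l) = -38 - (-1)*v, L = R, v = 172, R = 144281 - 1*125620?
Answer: 746470578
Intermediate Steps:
R = 18661 (R = 144281 - 125620 = 18661)
L = 18661
d(l) = 134 (d(l) = -38 - (-1)*172 = -38 - 1*(-172) = -38 + 172 = 134)
(-1198*(-6) + d(-511))*(L + (-95920 - 1*(-179208))) = (-1198*(-6) + 134)*(18661 + (-95920 - 1*(-179208))) = (7188 + 134)*(18661 + (-95920 + 179208)) = 7322*(18661 + 83288) = 7322*101949 = 746470578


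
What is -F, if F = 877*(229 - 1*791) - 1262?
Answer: 494136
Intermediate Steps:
F = -494136 (F = 877*(229 - 791) - 1262 = 877*(-562) - 1262 = -492874 - 1262 = -494136)
-F = -1*(-494136) = 494136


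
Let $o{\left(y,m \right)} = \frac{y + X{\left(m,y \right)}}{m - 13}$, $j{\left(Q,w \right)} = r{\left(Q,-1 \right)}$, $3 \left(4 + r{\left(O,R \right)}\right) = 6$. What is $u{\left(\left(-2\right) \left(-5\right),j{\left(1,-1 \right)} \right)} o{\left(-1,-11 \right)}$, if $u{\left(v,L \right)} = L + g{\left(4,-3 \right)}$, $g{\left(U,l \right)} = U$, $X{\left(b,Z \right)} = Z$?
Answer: $\frac{1}{6} \approx 0.16667$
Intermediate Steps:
$r{\left(O,R \right)} = -2$ ($r{\left(O,R \right)} = -4 + \frac{1}{3} \cdot 6 = -4 + 2 = -2$)
$j{\left(Q,w \right)} = -2$
$u{\left(v,L \right)} = 4 + L$ ($u{\left(v,L \right)} = L + 4 = 4 + L$)
$o{\left(y,m \right)} = \frac{2 y}{-13 + m}$ ($o{\left(y,m \right)} = \frac{y + y}{m - 13} = \frac{2 y}{-13 + m}$)
$u{\left(\left(-2\right) \left(-5\right),j{\left(1,-1 \right)} \right)} o{\left(-1,-11 \right)} = \left(4 - 2\right) 2 \left(-1\right) \frac{1}{-13 - 11} = 2 \cdot 2 \left(-1\right) \frac{1}{-24} = 2 \cdot 2 \left(-1\right) \left(- \frac{1}{24}\right) = 2 \cdot \frac{1}{12} = \frac{1}{6}$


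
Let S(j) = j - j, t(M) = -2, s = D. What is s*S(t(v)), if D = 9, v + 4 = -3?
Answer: 0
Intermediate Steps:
v = -7 (v = -4 - 3 = -7)
s = 9
S(j) = 0
s*S(t(v)) = 9*0 = 0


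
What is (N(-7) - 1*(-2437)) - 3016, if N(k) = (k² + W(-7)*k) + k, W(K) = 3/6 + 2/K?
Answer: -1077/2 ≈ -538.50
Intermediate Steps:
W(K) = ½ + 2/K (W(K) = 3*(⅙) + 2/K = ½ + 2/K)
N(k) = k² + 17*k/14 (N(k) = (k² + ((½)*(4 - 7)/(-7))*k) + k = (k² + ((½)*(-⅐)*(-3))*k) + k = (k² + 3*k/14) + k = k² + 17*k/14)
(N(-7) - 1*(-2437)) - 3016 = ((1/14)*(-7)*(17 + 14*(-7)) - 1*(-2437)) - 3016 = ((1/14)*(-7)*(17 - 98) + 2437) - 3016 = ((1/14)*(-7)*(-81) + 2437) - 3016 = (81/2 + 2437) - 3016 = 4955/2 - 3016 = -1077/2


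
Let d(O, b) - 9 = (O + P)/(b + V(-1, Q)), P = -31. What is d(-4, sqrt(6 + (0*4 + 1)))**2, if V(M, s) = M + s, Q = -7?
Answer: 637424/3249 + 55510*sqrt(7)/3249 ≈ 241.39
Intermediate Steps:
d(O, b) = 9 + (-31 + O)/(-8 + b) (d(O, b) = 9 + (O - 31)/(b + (-1 - 7)) = 9 + (-31 + O)/(b - 8) = 9 + (-31 + O)/(-8 + b))
d(-4, sqrt(6 + (0*4 + 1)))**2 = ((-103 - 4 + 9*sqrt(6 + (0*4 + 1)))/(-8 + sqrt(6 + (0*4 + 1))))**2 = ((-103 - 4 + 9*sqrt(6 + (0 + 1)))/(-8 + sqrt(6 + (0 + 1))))**2 = ((-103 - 4 + 9*sqrt(6 + 1))/(-8 + sqrt(6 + 1)))**2 = ((-103 - 4 + 9*sqrt(7))/(-8 + sqrt(7)))**2 = ((-107 + 9*sqrt(7))/(-8 + sqrt(7)))**2 = (-107 + 9*sqrt(7))**2/(-8 + sqrt(7))**2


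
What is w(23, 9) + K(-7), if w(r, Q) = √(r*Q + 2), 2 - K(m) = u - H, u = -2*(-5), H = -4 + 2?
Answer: -10 + √209 ≈ 4.4568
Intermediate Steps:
H = -2
u = 10
K(m) = -10 (K(m) = 2 - (10 - 1*(-2)) = 2 - (10 + 2) = 2 - 1*12 = 2 - 12 = -10)
w(r, Q) = √(2 + Q*r) (w(r, Q) = √(Q*r + 2) = √(2 + Q*r))
w(23, 9) + K(-7) = √(2 + 9*23) - 10 = √(2 + 207) - 10 = √209 - 10 = -10 + √209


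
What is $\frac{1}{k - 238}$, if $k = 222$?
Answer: $- \frac{1}{16} \approx -0.0625$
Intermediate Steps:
$\frac{1}{k - 238} = \frac{1}{222 - 238} = \frac{1}{-16} = - \frac{1}{16}$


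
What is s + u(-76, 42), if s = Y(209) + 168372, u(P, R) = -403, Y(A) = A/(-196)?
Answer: 32921715/196 ≈ 1.6797e+5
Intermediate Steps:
Y(A) = -A/196 (Y(A) = A*(-1/196) = -A/196)
s = 33000703/196 (s = -1/196*209 + 168372 = -209/196 + 168372 = 33000703/196 ≈ 1.6837e+5)
s + u(-76, 42) = 33000703/196 - 403 = 32921715/196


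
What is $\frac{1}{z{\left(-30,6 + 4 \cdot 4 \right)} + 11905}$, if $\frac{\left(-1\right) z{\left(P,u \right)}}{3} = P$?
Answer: $\frac{1}{11995} \approx 8.3368 \cdot 10^{-5}$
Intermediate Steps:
$z{\left(P,u \right)} = - 3 P$
$\frac{1}{z{\left(-30,6 + 4 \cdot 4 \right)} + 11905} = \frac{1}{\left(-3\right) \left(-30\right) + 11905} = \frac{1}{90 + 11905} = \frac{1}{11995}$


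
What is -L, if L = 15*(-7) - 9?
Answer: 114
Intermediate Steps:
L = -114 (L = -105 - 9 = -114)
-L = -1*(-114) = 114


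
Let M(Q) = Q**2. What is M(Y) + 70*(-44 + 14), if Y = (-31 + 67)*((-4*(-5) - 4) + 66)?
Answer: 8712204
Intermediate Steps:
Y = 2952 (Y = 36*((20 - 4) + 66) = 36*(16 + 66) = 36*82 = 2952)
M(Y) + 70*(-44 + 14) = 2952**2 + 70*(-44 + 14) = 8714304 + 70*(-30) = 8714304 - 2100 = 8712204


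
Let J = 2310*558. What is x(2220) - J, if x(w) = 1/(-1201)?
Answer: -1548064981/1201 ≈ -1.2890e+6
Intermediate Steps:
x(w) = -1/1201
J = 1288980
x(2220) - J = -1/1201 - 1*1288980 = -1/1201 - 1288980 = -1548064981/1201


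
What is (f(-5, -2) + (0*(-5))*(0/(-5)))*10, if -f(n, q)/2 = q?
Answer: 40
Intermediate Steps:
f(n, q) = -2*q
(f(-5, -2) + (0*(-5))*(0/(-5)))*10 = (-2*(-2) + (0*(-5))*(0/(-5)))*10 = (4 + 0*(0*(-⅕)))*10 = (4 + 0*0)*10 = (4 + 0)*10 = 4*10 = 40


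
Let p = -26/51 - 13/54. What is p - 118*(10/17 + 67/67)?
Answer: -172733/918 ≈ -188.16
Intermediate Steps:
p = -689/918 (p = -26*1/51 - 13*1/54 = -26/51 - 13/54 = -689/918 ≈ -0.75054)
p - 118*(10/17 + 67/67) = -689/918 - 118*(10/17 + 67/67) = -689/918 - 118*(10*(1/17) + 67*(1/67)) = -689/918 - 118*(10/17 + 1) = -689/918 - 118*27/17 = -689/918 - 3186/17 = -172733/918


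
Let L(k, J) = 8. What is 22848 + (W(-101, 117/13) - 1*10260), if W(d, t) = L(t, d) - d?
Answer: 12697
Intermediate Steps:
W(d, t) = 8 - d
22848 + (W(-101, 117/13) - 1*10260) = 22848 + ((8 - 1*(-101)) - 1*10260) = 22848 + ((8 + 101) - 10260) = 22848 + (109 - 10260) = 22848 - 10151 = 12697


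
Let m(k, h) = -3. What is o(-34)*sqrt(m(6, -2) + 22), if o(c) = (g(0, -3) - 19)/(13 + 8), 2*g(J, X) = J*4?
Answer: -19*sqrt(19)/21 ≈ -3.9438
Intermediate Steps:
g(J, X) = 2*J (g(J, X) = (J*4)/2 = (4*J)/2 = 2*J)
o(c) = -19/21 (o(c) = (2*0 - 19)/(13 + 8) = (0 - 19)/21 = -19*1/21 = -19/21)
o(-34)*sqrt(m(6, -2) + 22) = -19*sqrt(-3 + 22)/21 = -19*sqrt(19)/21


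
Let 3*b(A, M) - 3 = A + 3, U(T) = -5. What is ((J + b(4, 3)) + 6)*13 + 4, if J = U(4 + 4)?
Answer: 181/3 ≈ 60.333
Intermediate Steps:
J = -5
b(A, M) = 2 + A/3 (b(A, M) = 1 + (A + 3)/3 = 1 + (3 + A)/3 = 1 + (1 + A/3) = 2 + A/3)
((J + b(4, 3)) + 6)*13 + 4 = ((-5 + (2 + (⅓)*4)) + 6)*13 + 4 = ((-5 + (2 + 4/3)) + 6)*13 + 4 = ((-5 + 10/3) + 6)*13 + 4 = (-5/3 + 6)*13 + 4 = (13/3)*13 + 4 = 169/3 + 4 = 181/3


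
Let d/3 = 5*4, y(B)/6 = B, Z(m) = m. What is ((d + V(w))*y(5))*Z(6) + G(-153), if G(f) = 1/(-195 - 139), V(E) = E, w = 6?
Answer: 3967919/334 ≈ 11880.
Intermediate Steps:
G(f) = -1/334 (G(f) = 1/(-334) = -1/334)
y(B) = 6*B
d = 60 (d = 3*(5*4) = 3*20 = 60)
((d + V(w))*y(5))*Z(6) + G(-153) = ((60 + 6)*(6*5))*6 - 1/334 = (66*30)*6 - 1/334 = 1980*6 - 1/334 = 11880 - 1/334 = 3967919/334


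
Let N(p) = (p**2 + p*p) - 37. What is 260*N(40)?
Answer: 822380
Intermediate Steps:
N(p) = -37 + 2*p**2 (N(p) = (p**2 + p**2) - 37 = 2*p**2 - 37 = -37 + 2*p**2)
260*N(40) = 260*(-37 + 2*40**2) = 260*(-37 + 2*1600) = 260*(-37 + 3200) = 260*3163 = 822380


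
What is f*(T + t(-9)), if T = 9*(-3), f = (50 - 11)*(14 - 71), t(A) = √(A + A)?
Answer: 60021 - 6669*I*√2 ≈ 60021.0 - 9431.4*I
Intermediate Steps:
t(A) = √2*√A (t(A) = √(2*A) = √2*√A)
f = -2223 (f = 39*(-57) = -2223)
T = -27
f*(T + t(-9)) = -2223*(-27 + √2*√(-9)) = -2223*(-27 + √2*(3*I)) = -2223*(-27 + 3*I*√2) = 60021 - 6669*I*√2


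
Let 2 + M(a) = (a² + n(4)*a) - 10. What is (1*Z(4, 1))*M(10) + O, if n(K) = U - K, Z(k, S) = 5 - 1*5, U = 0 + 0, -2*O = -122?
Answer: 61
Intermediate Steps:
O = 61 (O = -½*(-122) = 61)
U = 0
Z(k, S) = 0 (Z(k, S) = 5 - 5 = 0)
n(K) = -K (n(K) = 0 - K = -K)
M(a) = -12 + a² - 4*a (M(a) = -2 + ((a² + (-1*4)*a) - 10) = -2 + ((a² - 4*a) - 10) = -2 + (-10 + a² - 4*a) = -12 + a² - 4*a)
(1*Z(4, 1))*M(10) + O = (1*0)*(-12 + 10² - 4*10) + 61 = 0*(-12 + 100 - 40) + 61 = 0*48 + 61 = 0 + 61 = 61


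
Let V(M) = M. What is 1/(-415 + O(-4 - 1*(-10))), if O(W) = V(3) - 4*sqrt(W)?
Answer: -103/42412 + sqrt(6)/42412 ≈ -0.0023708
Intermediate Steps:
O(W) = 3 - 4*sqrt(W)
1/(-415 + O(-4 - 1*(-10))) = 1/(-415 + (3 - 4*sqrt(-4 - 1*(-10)))) = 1/(-415 + (3 - 4*sqrt(-4 + 10))) = 1/(-415 + (3 - 4*sqrt(6))) = 1/(-412 - 4*sqrt(6))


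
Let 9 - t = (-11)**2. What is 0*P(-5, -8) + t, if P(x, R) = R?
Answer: -112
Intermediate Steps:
t = -112 (t = 9 - 1*(-11)**2 = 9 - 1*121 = 9 - 121 = -112)
0*P(-5, -8) + t = 0*(-8) - 112 = 0 - 112 = -112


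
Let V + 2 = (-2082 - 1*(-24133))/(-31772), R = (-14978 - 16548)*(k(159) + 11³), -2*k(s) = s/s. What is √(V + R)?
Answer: 7*I*√1278292114273/1222 ≈ 6476.5*I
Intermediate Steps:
k(s) = -½ (k(s) = -s/(2*s) = -½*1 = -½)
R = -41945343 (R = (-14978 - 16548)*(-½ + 11³) = -31526*(-½ + 1331) = -31526*2661/2 = -41945343)
V = -85595/31772 (V = -2 + (-2082 - 1*(-24133))/(-31772) = -2 + (-2082 + 24133)*(-1/31772) = -2 + 22051*(-1/31772) = -2 - 22051/31772 = -85595/31772 ≈ -2.6940)
√(V + R) = √(-85595/31772 - 41945343) = √(-1332687523391/31772) = 7*I*√1278292114273/1222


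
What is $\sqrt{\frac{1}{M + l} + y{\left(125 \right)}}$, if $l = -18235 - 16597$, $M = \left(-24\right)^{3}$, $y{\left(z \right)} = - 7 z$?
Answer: $\frac{i \sqrt{129467537041}}{12164} \approx 29.58 i$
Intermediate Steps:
$M = -13824$
$l = -34832$
$\sqrt{\frac{1}{M + l} + y{\left(125 \right)}} = \sqrt{\frac{1}{-13824 - 34832} - 875} = \sqrt{\frac{1}{-48656} - 875} = \sqrt{- \frac{1}{48656} - 875} = \sqrt{- \frac{42574001}{48656}} = \frac{i \sqrt{129467537041}}{12164}$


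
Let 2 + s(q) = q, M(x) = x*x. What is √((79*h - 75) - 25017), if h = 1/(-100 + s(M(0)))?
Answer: I*√261065226/102 ≈ 158.41*I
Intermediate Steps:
M(x) = x²
s(q) = -2 + q
h = -1/102 (h = 1/(-100 + (-2 + 0²)) = 1/(-100 + (-2 + 0)) = 1/(-100 - 2) = 1/(-102) = -1/102 ≈ -0.0098039)
√((79*h - 75) - 25017) = √((79*(-1/102) - 75) - 25017) = √((-79/102 - 75) - 25017) = √(-7729/102 - 25017) = √(-2559463/102) = I*√261065226/102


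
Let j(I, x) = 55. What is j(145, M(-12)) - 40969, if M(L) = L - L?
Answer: -40914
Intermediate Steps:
M(L) = 0
j(145, M(-12)) - 40969 = 55 - 40969 = -40914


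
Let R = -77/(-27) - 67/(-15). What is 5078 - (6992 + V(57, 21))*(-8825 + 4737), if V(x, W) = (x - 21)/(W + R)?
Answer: 109313221482/3823 ≈ 2.8594e+7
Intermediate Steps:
R = 988/135 (R = -77*(-1/27) - 67*(-1/15) = 77/27 + 67/15 = 988/135 ≈ 7.3185)
V(x, W) = (-21 + x)/(988/135 + W) (V(x, W) = (x - 21)/(W + 988/135) = (-21 + x)/(988/135 + W))
5078 - (6992 + V(57, 21))*(-8825 + 4737) = 5078 - (6992 + 135*(-21 + 57)/(988 + 135*21))*(-8825 + 4737) = 5078 - (6992 + 135*36/(988 + 2835))*(-4088) = 5078 - (6992 + 135*36/3823)*(-4088) = 5078 - (6992 + 135*(1/3823)*36)*(-4088) = 5078 - (6992 + 4860/3823)*(-4088) = 5078 - 26735276*(-4088)/3823 = 5078 - 1*(-109293808288/3823) = 5078 + 109293808288/3823 = 109313221482/3823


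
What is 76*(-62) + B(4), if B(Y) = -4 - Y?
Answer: -4720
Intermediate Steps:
76*(-62) + B(4) = 76*(-62) + (-4 - 1*4) = -4712 + (-4 - 4) = -4712 - 8 = -4720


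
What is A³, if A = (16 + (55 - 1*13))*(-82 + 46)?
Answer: -9103145472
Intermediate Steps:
A = -2088 (A = (16 + (55 - 13))*(-36) = (16 + 42)*(-36) = 58*(-36) = -2088)
A³ = (-2088)³ = -9103145472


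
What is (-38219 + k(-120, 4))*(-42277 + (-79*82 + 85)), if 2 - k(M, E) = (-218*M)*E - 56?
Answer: 6950124670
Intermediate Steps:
k(M, E) = 58 + 218*E*M (k(M, E) = 2 - ((-218*M)*E - 56) = 2 - (-218*E*M - 56) = 2 - (-56 - 218*E*M) = 2 + (56 + 218*E*M) = 58 + 218*E*M)
(-38219 + k(-120, 4))*(-42277 + (-79*82 + 85)) = (-38219 + (58 + 218*4*(-120)))*(-42277 + (-79*82 + 85)) = (-38219 + (58 - 104640))*(-42277 + (-6478 + 85)) = (-38219 - 104582)*(-42277 - 6393) = -142801*(-48670) = 6950124670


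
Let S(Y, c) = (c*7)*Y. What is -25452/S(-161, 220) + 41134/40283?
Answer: 400858817/356705965 ≈ 1.1238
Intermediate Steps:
S(Y, c) = 7*Y*c (S(Y, c) = (7*c)*Y = 7*Y*c)
-25452/S(-161, 220) + 41134/40283 = -25452/(7*(-161)*220) + 41134/40283 = -25452/(-247940) + 41134*(1/40283) = -25452*(-1/247940) + 41134/40283 = 909/8855 + 41134/40283 = 400858817/356705965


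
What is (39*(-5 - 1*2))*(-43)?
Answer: 11739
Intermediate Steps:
(39*(-5 - 1*2))*(-43) = (39*(-5 - 2))*(-43) = (39*(-7))*(-43) = -273*(-43) = 11739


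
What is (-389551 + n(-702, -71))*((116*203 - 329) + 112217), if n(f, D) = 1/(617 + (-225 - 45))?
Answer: -18307452409456/347 ≈ -5.2759e+10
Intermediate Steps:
n(f, D) = 1/347 (n(f, D) = 1/(617 - 270) = 1/347)
(-389551 + n(-702, -71))*((116*203 - 329) + 112217) = (-389551 + 1/347)*((116*203 - 329) + 112217) = -135174196*((23548 - 329) + 112217)/347 = -135174196*(23219 + 112217)/347 = -135174196/347*135436 = -18307452409456/347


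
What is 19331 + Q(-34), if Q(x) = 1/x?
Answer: 657253/34 ≈ 19331.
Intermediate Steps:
19331 + Q(-34) = 19331 + 1/(-34) = 19331 - 1/34 = 657253/34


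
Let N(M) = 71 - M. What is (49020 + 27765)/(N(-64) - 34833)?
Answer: -25595/11566 ≈ -2.2130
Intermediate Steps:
(49020 + 27765)/(N(-64) - 34833) = (49020 + 27765)/((71 - 1*(-64)) - 34833) = 76785/((71 + 64) - 34833) = 76785/(135 - 34833) = 76785/(-34698) = 76785*(-1/34698) = -25595/11566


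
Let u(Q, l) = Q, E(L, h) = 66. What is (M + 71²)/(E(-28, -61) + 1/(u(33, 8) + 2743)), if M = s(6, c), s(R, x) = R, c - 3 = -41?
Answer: 14010472/183217 ≈ 76.469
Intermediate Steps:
c = -38 (c = 3 - 41 = -38)
M = 6
(M + 71²)/(E(-28, -61) + 1/(u(33, 8) + 2743)) = (6 + 71²)/(66 + 1/(33 + 2743)) = (6 + 5041)/(66 + 1/2776) = 5047/(66 + 1/2776) = 5047/(183217/2776) = 5047*(2776/183217) = 14010472/183217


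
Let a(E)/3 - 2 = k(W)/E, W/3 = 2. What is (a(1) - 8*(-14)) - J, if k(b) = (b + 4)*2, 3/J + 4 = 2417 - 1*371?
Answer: 363473/2042 ≈ 178.00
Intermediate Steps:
J = 3/2042 (J = 3/(-4 + (2417 - 1*371)) = 3/(-4 + (2417 - 371)) = 3/(-4 + 2046) = 3/2042 ≈ 0.0014691)
W = 6 (W = 3*2 = 6)
k(b) = 8 + 2*b (k(b) = (4 + b)*2 = 8 + 2*b)
a(E) = 6 + 60/E (a(E) = 6 + 3*((8 + 2*6)/E) = 6 + 3*((8 + 12)/E) = 6 + 3*(20/E) = 6 + 60/E)
(a(1) - 8*(-14)) - J = ((6 + 60/1) - 8*(-14)) - 1*3/2042 = ((6 + 60*1) + 112) - 3/2042 = ((6 + 60) + 112) - 3/2042 = (66 + 112) - 3/2042 = 178 - 3/2042 = 363473/2042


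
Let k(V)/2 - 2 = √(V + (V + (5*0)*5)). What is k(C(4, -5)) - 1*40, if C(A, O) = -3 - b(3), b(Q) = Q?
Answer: -36 + 4*I*√3 ≈ -36.0 + 6.9282*I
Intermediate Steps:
C(A, O) = -6 (C(A, O) = -3 - 1*3 = -3 - 3 = -6)
k(V) = 4 + 2*√2*√V (k(V) = 4 + 2*√(V + (V + (5*0)*5)) = 4 + 2*√(V + (V + 0*5)) = 4 + 2*√(V + (V + 0)) = 4 + 2*√(V + V) = 4 + 2*√(2*V) = 4 + 2*(√2*√V) = 4 + 2*√2*√V)
k(C(4, -5)) - 1*40 = (4 + 2*√2*√(-6)) - 1*40 = (4 + 2*√2*(I*√6)) - 40 = (4 + 4*I*√3) - 40 = -36 + 4*I*√3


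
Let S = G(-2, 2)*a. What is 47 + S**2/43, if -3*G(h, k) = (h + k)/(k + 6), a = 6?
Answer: 47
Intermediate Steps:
G(h, k) = -(h + k)/(3*(6 + k)) (G(h, k) = -(h + k)/(3*(k + 6)) = -(h + k)/(3*(6 + k)))
S = 0 (S = ((-1*(-2) - 1*2)/(3*(6 + 2)))*6 = ((1/3)*(2 - 2)/8)*6 = ((1/3)*(1/8)*0)*6 = 0*6 = 0)
47 + S**2/43 = 47 + 0**2/43 = 47 + (1/43)*0 = 47 + 0 = 47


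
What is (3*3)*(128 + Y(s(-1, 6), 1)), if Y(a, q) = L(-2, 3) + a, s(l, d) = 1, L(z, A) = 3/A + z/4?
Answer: 2331/2 ≈ 1165.5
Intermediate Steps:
L(z, A) = 3/A + z/4 (L(z, A) = 3/A + z*(1/4) = 3/A + z/4)
Y(a, q) = 1/2 + a (Y(a, q) = (3/3 + (1/4)*(-2)) + a = (3*(1/3) - 1/2) + a = (1 - 1/2) + a = 1/2 + a)
(3*3)*(128 + Y(s(-1, 6), 1)) = (3*3)*(128 + (1/2 + 1)) = 9*(128 + 3/2) = 9*(259/2) = 2331/2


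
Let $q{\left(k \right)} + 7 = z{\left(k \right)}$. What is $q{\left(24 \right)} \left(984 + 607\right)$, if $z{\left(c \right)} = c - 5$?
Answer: $19092$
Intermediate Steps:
$z{\left(c \right)} = -5 + c$
$q{\left(k \right)} = -12 + k$ ($q{\left(k \right)} = -7 + \left(-5 + k\right) = -12 + k$)
$q{\left(24 \right)} \left(984 + 607\right) = \left(-12 + 24\right) \left(984 + 607\right) = 12 \cdot 1591 = 19092$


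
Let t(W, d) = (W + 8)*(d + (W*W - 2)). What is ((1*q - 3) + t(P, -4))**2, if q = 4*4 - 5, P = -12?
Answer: 295936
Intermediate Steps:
t(W, d) = (8 + W)*(-2 + d + W**2) (t(W, d) = (8 + W)*(d + (W**2 - 2)) = (8 + W)*(d + (-2 + W**2)) = (8 + W)*(-2 + d + W**2))
q = 11 (q = 16 - 5 = 11)
((1*q - 3) + t(P, -4))**2 = ((1*11 - 3) + (-16 + (-12)**3 - 2*(-12) + 8*(-4) + 8*(-12)**2 - 12*(-4)))**2 = ((11 - 3) + (-16 - 1728 + 24 - 32 + 8*144 + 48))**2 = (8 + (-16 - 1728 + 24 - 32 + 1152 + 48))**2 = (8 - 552)**2 = (-544)**2 = 295936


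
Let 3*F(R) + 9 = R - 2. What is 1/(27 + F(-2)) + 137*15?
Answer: 139743/68 ≈ 2055.0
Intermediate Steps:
F(R) = -11/3 + R/3 (F(R) = -3 + (R - 2)/3 = -3 + (-2 + R)/3 = -3 + (-⅔ + R/3) = -11/3 + R/3)
1/(27 + F(-2)) + 137*15 = 1/(27 + (-11/3 + (⅓)*(-2))) + 137*15 = 1/(27 + (-11/3 - ⅔)) + 2055 = 1/(27 - 13/3) + 2055 = 1/(68/3) + 2055 = 3/68 + 2055 = 139743/68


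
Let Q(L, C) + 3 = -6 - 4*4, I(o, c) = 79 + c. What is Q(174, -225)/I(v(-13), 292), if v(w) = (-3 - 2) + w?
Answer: -25/371 ≈ -0.067385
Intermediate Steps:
v(w) = -5 + w
Q(L, C) = -25 (Q(L, C) = -3 + (-6 - 4*4) = -3 + (-6 - 16) = -3 - 22 = -25)
Q(174, -225)/I(v(-13), 292) = -25/(79 + 292) = -25/371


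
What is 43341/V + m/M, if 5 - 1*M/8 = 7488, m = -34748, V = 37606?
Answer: 34833026/20100407 ≈ 1.7330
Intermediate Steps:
M = -59864 (M = 40 - 8*7488 = 40 - 59904 = -59864)
43341/V + m/M = 43341/37606 - 34748/(-59864) = 43341*(1/37606) - 34748*(-1/59864) = 43341/37606 + 1241/2138 = 34833026/20100407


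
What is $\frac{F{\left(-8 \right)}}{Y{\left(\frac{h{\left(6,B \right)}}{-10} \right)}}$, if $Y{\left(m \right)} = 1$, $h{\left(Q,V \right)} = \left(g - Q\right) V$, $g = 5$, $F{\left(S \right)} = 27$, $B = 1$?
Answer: $27$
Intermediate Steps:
$h{\left(Q,V \right)} = V \left(5 - Q\right)$ ($h{\left(Q,V \right)} = \left(5 - Q\right) V = V \left(5 - Q\right)$)
$\frac{F{\left(-8 \right)}}{Y{\left(\frac{h{\left(6,B \right)}}{-10} \right)}} = \frac{27}{1} = 27 \cdot 1 = 27$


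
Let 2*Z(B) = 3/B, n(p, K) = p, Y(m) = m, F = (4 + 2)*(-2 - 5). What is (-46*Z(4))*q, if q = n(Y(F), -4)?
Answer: 1449/2 ≈ 724.50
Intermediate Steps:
F = -42 (F = 6*(-7) = -42)
q = -42
Z(B) = 3/(2*B) (Z(B) = (3/B)/2 = 3/(2*B))
(-46*Z(4))*q = -69/4*(-42) = 1449/2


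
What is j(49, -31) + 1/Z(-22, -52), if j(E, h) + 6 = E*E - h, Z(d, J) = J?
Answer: 126151/52 ≈ 2426.0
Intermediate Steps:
j(E, h) = -6 + E² - h (j(E, h) = -6 + (E*E - h) = -6 + (E² - h) = -6 + E² - h)
j(49, -31) + 1/Z(-22, -52) = (-6 + 49² - 1*(-31)) + 1/(-52) = (-6 + 2401 + 31) - 1/52 = 2426 - 1/52 = 126151/52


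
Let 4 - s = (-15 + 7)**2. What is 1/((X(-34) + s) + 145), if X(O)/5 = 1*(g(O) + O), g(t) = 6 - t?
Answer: 1/115 ≈ 0.0086956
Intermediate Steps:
X(O) = 30 (X(O) = 5*(1*((6 - O) + O)) = 5*(1*6) = 5*6 = 30)
s = -60 (s = 4 - (-15 + 7)**2 = 4 - 1*(-8)**2 = 4 - 1*64 = 4 - 64 = -60)
1/((X(-34) + s) + 145) = 1/((30 - 60) + 145) = 1/(-30 + 145) = 1/115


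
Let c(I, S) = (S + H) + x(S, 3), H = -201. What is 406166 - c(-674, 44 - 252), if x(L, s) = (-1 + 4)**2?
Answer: 406566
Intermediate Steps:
x(L, s) = 9 (x(L, s) = 3**2 = 9)
c(I, S) = -192 + S (c(I, S) = (S - 201) + 9 = (-201 + S) + 9 = -192 + S)
406166 - c(-674, 44 - 252) = 406166 - (-192 + (44 - 252)) = 406166 - (-192 - 208) = 406166 - 1*(-400) = 406166 + 400 = 406566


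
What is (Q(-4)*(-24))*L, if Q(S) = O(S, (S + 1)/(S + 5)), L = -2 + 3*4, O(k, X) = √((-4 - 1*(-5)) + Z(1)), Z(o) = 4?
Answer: -240*√5 ≈ -536.66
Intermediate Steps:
O(k, X) = √5 (O(k, X) = √((-4 - 1*(-5)) + 4) = √((-4 + 5) + 4) = √(1 + 4) = √5)
L = 10 (L = -2 + 12 = 10)
Q(S) = √5
(Q(-4)*(-24))*L = (√5*(-24))*10 = -24*√5*10 = -240*√5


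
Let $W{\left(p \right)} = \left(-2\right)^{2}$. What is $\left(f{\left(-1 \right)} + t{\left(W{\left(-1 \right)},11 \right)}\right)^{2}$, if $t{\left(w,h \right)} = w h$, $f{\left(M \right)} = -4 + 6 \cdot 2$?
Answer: $2704$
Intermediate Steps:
$W{\left(p \right)} = 4$
$f{\left(M \right)} = 8$ ($f{\left(M \right)} = -4 + 12 = 8$)
$t{\left(w,h \right)} = h w$
$\left(f{\left(-1 \right)} + t{\left(W{\left(-1 \right)},11 \right)}\right)^{2} = \left(8 + 11 \cdot 4\right)^{2} = \left(8 + 44\right)^{2} = 52^{2} = 2704$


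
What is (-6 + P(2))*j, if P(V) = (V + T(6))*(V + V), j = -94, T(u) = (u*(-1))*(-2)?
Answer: -4700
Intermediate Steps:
T(u) = 2*u (T(u) = -u*(-2) = 2*u)
P(V) = 2*V*(12 + V) (P(V) = (V + 2*6)*(V + V) = (V + 12)*(2*V) = (12 + V)*(2*V) = 2*V*(12 + V))
(-6 + P(2))*j = (-6 + 2*2*(12 + 2))*(-94) = (-6 + 2*2*14)*(-94) = (-6 + 56)*(-94) = 50*(-94) = -4700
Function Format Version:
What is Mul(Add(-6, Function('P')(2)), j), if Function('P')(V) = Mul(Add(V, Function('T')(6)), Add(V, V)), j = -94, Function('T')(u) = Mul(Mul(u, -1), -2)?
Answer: -4700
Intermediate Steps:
Function('T')(u) = Mul(2, u) (Function('T')(u) = Mul(Mul(-1, u), -2) = Mul(2, u))
Function('P')(V) = Mul(2, V, Add(12, V)) (Function('P')(V) = Mul(Add(V, Mul(2, 6)), Add(V, V)) = Mul(Add(V, 12), Mul(2, V)) = Mul(Add(12, V), Mul(2, V)) = Mul(2, V, Add(12, V)))
Mul(Add(-6, Function('P')(2)), j) = Mul(Add(-6, Mul(2, 2, Add(12, 2))), -94) = Mul(Add(-6, Mul(2, 2, 14)), -94) = Mul(Add(-6, 56), -94) = Mul(50, -94) = -4700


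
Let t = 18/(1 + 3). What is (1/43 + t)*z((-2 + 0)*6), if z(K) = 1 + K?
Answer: -4279/86 ≈ -49.756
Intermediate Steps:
t = 9/2 (t = 18/4 = (¼)*18 = 9/2 ≈ 4.5000)
(1/43 + t)*z((-2 + 0)*6) = (1/43 + 9/2)*(1 + (-2 + 0)*6) = (1/43 + 9/2)*(1 - 2*6) = 389*(1 - 12)/86 = (389/86)*(-11) = -4279/86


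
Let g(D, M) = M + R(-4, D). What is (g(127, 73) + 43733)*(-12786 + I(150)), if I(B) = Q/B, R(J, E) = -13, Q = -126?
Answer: -13999352103/25 ≈ -5.5997e+8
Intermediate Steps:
I(B) = -126/B
g(D, M) = -13 + M (g(D, M) = M - 13 = -13 + M)
(g(127, 73) + 43733)*(-12786 + I(150)) = ((-13 + 73) + 43733)*(-12786 - 126/150) = (60 + 43733)*(-12786 - 126*1/150) = 43793*(-12786 - 21/25) = 43793*(-319671/25) = -13999352103/25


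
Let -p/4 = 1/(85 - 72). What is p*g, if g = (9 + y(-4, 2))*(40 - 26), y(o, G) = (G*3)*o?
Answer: 840/13 ≈ 64.615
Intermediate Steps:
y(o, G) = 3*G*o (y(o, G) = (3*G)*o = 3*G*o)
p = -4/13 (p = -4/(85 - 72) = -4/13 ≈ -0.30769)
g = -210 (g = (9 + 3*2*(-4))*(40 - 26) = (9 - 24)*14 = -15*14 = -210)
p*g = -4/13*(-210) = 840/13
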